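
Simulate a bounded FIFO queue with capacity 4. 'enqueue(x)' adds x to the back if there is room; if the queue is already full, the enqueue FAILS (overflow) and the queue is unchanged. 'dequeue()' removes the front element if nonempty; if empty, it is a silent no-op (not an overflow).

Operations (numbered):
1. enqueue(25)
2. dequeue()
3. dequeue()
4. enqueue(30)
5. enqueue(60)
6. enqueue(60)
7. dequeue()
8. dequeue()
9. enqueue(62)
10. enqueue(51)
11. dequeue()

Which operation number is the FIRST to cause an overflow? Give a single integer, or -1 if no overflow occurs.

1. enqueue(25): size=1
2. dequeue(): size=0
3. dequeue(): empty, no-op, size=0
4. enqueue(30): size=1
5. enqueue(60): size=2
6. enqueue(60): size=3
7. dequeue(): size=2
8. dequeue(): size=1
9. enqueue(62): size=2
10. enqueue(51): size=3
11. dequeue(): size=2

Answer: -1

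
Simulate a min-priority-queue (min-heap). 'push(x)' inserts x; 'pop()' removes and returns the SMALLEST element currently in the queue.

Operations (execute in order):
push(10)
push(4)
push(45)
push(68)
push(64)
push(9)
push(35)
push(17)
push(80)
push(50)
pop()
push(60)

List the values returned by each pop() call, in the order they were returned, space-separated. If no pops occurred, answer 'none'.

Answer: 4

Derivation:
push(10): heap contents = [10]
push(4): heap contents = [4, 10]
push(45): heap contents = [4, 10, 45]
push(68): heap contents = [4, 10, 45, 68]
push(64): heap contents = [4, 10, 45, 64, 68]
push(9): heap contents = [4, 9, 10, 45, 64, 68]
push(35): heap contents = [4, 9, 10, 35, 45, 64, 68]
push(17): heap contents = [4, 9, 10, 17, 35, 45, 64, 68]
push(80): heap contents = [4, 9, 10, 17, 35, 45, 64, 68, 80]
push(50): heap contents = [4, 9, 10, 17, 35, 45, 50, 64, 68, 80]
pop() → 4: heap contents = [9, 10, 17, 35, 45, 50, 64, 68, 80]
push(60): heap contents = [9, 10, 17, 35, 45, 50, 60, 64, 68, 80]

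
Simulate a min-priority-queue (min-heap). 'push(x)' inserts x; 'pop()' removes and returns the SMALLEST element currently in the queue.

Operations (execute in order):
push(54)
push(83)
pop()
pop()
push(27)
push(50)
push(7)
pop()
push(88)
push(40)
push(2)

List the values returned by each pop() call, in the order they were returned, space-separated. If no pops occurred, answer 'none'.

Answer: 54 83 7

Derivation:
push(54): heap contents = [54]
push(83): heap contents = [54, 83]
pop() → 54: heap contents = [83]
pop() → 83: heap contents = []
push(27): heap contents = [27]
push(50): heap contents = [27, 50]
push(7): heap contents = [7, 27, 50]
pop() → 7: heap contents = [27, 50]
push(88): heap contents = [27, 50, 88]
push(40): heap contents = [27, 40, 50, 88]
push(2): heap contents = [2, 27, 40, 50, 88]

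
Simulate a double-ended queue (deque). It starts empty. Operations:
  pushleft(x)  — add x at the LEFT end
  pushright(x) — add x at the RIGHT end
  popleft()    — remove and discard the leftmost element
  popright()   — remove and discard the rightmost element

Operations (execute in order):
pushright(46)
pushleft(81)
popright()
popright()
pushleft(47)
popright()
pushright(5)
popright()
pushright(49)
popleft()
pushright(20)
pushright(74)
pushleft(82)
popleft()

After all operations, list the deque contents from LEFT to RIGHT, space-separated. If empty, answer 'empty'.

Answer: 20 74

Derivation:
pushright(46): [46]
pushleft(81): [81, 46]
popright(): [81]
popright(): []
pushleft(47): [47]
popright(): []
pushright(5): [5]
popright(): []
pushright(49): [49]
popleft(): []
pushright(20): [20]
pushright(74): [20, 74]
pushleft(82): [82, 20, 74]
popleft(): [20, 74]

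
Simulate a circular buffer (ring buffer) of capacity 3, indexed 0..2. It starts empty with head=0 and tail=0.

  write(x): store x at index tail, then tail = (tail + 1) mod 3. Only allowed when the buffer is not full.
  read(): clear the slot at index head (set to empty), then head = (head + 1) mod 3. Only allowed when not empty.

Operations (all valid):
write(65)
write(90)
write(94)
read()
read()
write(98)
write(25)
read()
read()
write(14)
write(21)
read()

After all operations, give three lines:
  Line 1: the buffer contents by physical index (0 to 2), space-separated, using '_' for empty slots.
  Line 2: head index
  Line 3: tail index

Answer: 21 _ 14
2
1

Derivation:
write(65): buf=[65 _ _], head=0, tail=1, size=1
write(90): buf=[65 90 _], head=0, tail=2, size=2
write(94): buf=[65 90 94], head=0, tail=0, size=3
read(): buf=[_ 90 94], head=1, tail=0, size=2
read(): buf=[_ _ 94], head=2, tail=0, size=1
write(98): buf=[98 _ 94], head=2, tail=1, size=2
write(25): buf=[98 25 94], head=2, tail=2, size=3
read(): buf=[98 25 _], head=0, tail=2, size=2
read(): buf=[_ 25 _], head=1, tail=2, size=1
write(14): buf=[_ 25 14], head=1, tail=0, size=2
write(21): buf=[21 25 14], head=1, tail=1, size=3
read(): buf=[21 _ 14], head=2, tail=1, size=2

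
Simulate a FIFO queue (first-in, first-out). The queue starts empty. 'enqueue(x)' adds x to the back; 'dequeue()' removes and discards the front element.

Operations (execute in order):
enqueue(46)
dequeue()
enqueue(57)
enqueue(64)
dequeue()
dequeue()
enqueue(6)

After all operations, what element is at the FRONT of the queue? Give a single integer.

enqueue(46): queue = [46]
dequeue(): queue = []
enqueue(57): queue = [57]
enqueue(64): queue = [57, 64]
dequeue(): queue = [64]
dequeue(): queue = []
enqueue(6): queue = [6]

Answer: 6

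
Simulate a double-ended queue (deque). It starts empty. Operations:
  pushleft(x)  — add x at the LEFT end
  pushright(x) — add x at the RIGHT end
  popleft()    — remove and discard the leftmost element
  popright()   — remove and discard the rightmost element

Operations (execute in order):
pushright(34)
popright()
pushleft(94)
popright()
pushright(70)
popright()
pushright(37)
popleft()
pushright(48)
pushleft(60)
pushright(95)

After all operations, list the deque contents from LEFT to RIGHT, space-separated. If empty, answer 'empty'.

Answer: 60 48 95

Derivation:
pushright(34): [34]
popright(): []
pushleft(94): [94]
popright(): []
pushright(70): [70]
popright(): []
pushright(37): [37]
popleft(): []
pushright(48): [48]
pushleft(60): [60, 48]
pushright(95): [60, 48, 95]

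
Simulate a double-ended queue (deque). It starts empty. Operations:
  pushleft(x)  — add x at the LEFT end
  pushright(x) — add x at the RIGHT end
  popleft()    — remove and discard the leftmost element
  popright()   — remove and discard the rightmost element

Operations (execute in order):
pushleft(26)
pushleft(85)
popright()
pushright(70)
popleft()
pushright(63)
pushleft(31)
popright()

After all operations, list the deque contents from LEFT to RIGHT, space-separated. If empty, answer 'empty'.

Answer: 31 70

Derivation:
pushleft(26): [26]
pushleft(85): [85, 26]
popright(): [85]
pushright(70): [85, 70]
popleft(): [70]
pushright(63): [70, 63]
pushleft(31): [31, 70, 63]
popright(): [31, 70]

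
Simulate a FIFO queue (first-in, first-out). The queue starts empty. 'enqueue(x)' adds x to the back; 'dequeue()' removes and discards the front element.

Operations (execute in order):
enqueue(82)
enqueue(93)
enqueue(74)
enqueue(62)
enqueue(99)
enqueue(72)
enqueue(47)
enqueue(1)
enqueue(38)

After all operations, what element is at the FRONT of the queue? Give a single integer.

Answer: 82

Derivation:
enqueue(82): queue = [82]
enqueue(93): queue = [82, 93]
enqueue(74): queue = [82, 93, 74]
enqueue(62): queue = [82, 93, 74, 62]
enqueue(99): queue = [82, 93, 74, 62, 99]
enqueue(72): queue = [82, 93, 74, 62, 99, 72]
enqueue(47): queue = [82, 93, 74, 62, 99, 72, 47]
enqueue(1): queue = [82, 93, 74, 62, 99, 72, 47, 1]
enqueue(38): queue = [82, 93, 74, 62, 99, 72, 47, 1, 38]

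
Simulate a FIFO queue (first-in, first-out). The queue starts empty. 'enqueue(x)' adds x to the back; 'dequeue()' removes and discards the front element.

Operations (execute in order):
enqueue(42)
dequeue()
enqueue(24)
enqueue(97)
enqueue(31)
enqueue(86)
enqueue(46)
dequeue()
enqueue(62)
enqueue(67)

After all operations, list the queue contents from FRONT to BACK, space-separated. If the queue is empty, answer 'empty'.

Answer: 97 31 86 46 62 67

Derivation:
enqueue(42): [42]
dequeue(): []
enqueue(24): [24]
enqueue(97): [24, 97]
enqueue(31): [24, 97, 31]
enqueue(86): [24, 97, 31, 86]
enqueue(46): [24, 97, 31, 86, 46]
dequeue(): [97, 31, 86, 46]
enqueue(62): [97, 31, 86, 46, 62]
enqueue(67): [97, 31, 86, 46, 62, 67]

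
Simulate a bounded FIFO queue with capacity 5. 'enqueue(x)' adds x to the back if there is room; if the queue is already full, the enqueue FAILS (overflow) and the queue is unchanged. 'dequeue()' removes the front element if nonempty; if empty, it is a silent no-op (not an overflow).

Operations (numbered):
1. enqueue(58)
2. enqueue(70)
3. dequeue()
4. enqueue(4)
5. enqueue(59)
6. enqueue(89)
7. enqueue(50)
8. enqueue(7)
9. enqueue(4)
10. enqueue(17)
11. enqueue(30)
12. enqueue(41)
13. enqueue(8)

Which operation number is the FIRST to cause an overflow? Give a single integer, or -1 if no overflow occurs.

Answer: 8

Derivation:
1. enqueue(58): size=1
2. enqueue(70): size=2
3. dequeue(): size=1
4. enqueue(4): size=2
5. enqueue(59): size=3
6. enqueue(89): size=4
7. enqueue(50): size=5
8. enqueue(7): size=5=cap → OVERFLOW (fail)
9. enqueue(4): size=5=cap → OVERFLOW (fail)
10. enqueue(17): size=5=cap → OVERFLOW (fail)
11. enqueue(30): size=5=cap → OVERFLOW (fail)
12. enqueue(41): size=5=cap → OVERFLOW (fail)
13. enqueue(8): size=5=cap → OVERFLOW (fail)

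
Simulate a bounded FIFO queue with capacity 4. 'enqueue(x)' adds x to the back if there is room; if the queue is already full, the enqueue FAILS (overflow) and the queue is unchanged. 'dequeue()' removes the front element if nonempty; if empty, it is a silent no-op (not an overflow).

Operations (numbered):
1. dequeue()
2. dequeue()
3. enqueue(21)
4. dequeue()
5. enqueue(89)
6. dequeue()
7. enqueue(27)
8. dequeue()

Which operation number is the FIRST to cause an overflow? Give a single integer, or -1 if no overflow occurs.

Answer: -1

Derivation:
1. dequeue(): empty, no-op, size=0
2. dequeue(): empty, no-op, size=0
3. enqueue(21): size=1
4. dequeue(): size=0
5. enqueue(89): size=1
6. dequeue(): size=0
7. enqueue(27): size=1
8. dequeue(): size=0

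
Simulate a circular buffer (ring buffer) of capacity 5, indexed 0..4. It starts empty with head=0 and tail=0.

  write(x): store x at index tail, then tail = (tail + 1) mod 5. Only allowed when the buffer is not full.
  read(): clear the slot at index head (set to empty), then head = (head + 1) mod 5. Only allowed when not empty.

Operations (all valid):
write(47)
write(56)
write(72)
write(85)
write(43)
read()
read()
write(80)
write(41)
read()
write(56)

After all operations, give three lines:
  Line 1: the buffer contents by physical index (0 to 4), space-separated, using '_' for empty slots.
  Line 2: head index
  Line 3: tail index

write(47): buf=[47 _ _ _ _], head=0, tail=1, size=1
write(56): buf=[47 56 _ _ _], head=0, tail=2, size=2
write(72): buf=[47 56 72 _ _], head=0, tail=3, size=3
write(85): buf=[47 56 72 85 _], head=0, tail=4, size=4
write(43): buf=[47 56 72 85 43], head=0, tail=0, size=5
read(): buf=[_ 56 72 85 43], head=1, tail=0, size=4
read(): buf=[_ _ 72 85 43], head=2, tail=0, size=3
write(80): buf=[80 _ 72 85 43], head=2, tail=1, size=4
write(41): buf=[80 41 72 85 43], head=2, tail=2, size=5
read(): buf=[80 41 _ 85 43], head=3, tail=2, size=4
write(56): buf=[80 41 56 85 43], head=3, tail=3, size=5

Answer: 80 41 56 85 43
3
3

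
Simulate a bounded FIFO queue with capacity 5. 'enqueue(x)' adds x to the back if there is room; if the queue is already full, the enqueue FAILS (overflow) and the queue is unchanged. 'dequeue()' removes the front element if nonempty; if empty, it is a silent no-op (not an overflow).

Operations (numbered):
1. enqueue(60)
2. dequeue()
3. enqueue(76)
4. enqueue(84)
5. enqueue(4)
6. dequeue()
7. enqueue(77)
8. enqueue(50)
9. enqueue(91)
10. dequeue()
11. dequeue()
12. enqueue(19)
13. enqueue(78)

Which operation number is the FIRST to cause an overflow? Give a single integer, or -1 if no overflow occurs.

Answer: -1

Derivation:
1. enqueue(60): size=1
2. dequeue(): size=0
3. enqueue(76): size=1
4. enqueue(84): size=2
5. enqueue(4): size=3
6. dequeue(): size=2
7. enqueue(77): size=3
8. enqueue(50): size=4
9. enqueue(91): size=5
10. dequeue(): size=4
11. dequeue(): size=3
12. enqueue(19): size=4
13. enqueue(78): size=5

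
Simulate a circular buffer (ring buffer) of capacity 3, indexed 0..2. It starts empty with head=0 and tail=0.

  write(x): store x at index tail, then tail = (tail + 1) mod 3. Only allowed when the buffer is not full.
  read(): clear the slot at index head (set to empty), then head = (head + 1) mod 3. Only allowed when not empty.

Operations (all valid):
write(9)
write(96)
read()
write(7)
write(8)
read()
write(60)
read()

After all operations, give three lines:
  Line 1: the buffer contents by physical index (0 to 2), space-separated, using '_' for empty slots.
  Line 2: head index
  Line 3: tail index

Answer: 8 60 _
0
2

Derivation:
write(9): buf=[9 _ _], head=0, tail=1, size=1
write(96): buf=[9 96 _], head=0, tail=2, size=2
read(): buf=[_ 96 _], head=1, tail=2, size=1
write(7): buf=[_ 96 7], head=1, tail=0, size=2
write(8): buf=[8 96 7], head=1, tail=1, size=3
read(): buf=[8 _ 7], head=2, tail=1, size=2
write(60): buf=[8 60 7], head=2, tail=2, size=3
read(): buf=[8 60 _], head=0, tail=2, size=2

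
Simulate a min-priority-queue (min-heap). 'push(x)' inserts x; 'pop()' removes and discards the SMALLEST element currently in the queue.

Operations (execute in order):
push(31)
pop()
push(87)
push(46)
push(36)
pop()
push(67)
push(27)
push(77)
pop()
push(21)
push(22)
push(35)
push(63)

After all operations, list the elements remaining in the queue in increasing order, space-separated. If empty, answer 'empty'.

push(31): heap contents = [31]
pop() → 31: heap contents = []
push(87): heap contents = [87]
push(46): heap contents = [46, 87]
push(36): heap contents = [36, 46, 87]
pop() → 36: heap contents = [46, 87]
push(67): heap contents = [46, 67, 87]
push(27): heap contents = [27, 46, 67, 87]
push(77): heap contents = [27, 46, 67, 77, 87]
pop() → 27: heap contents = [46, 67, 77, 87]
push(21): heap contents = [21, 46, 67, 77, 87]
push(22): heap contents = [21, 22, 46, 67, 77, 87]
push(35): heap contents = [21, 22, 35, 46, 67, 77, 87]
push(63): heap contents = [21, 22, 35, 46, 63, 67, 77, 87]

Answer: 21 22 35 46 63 67 77 87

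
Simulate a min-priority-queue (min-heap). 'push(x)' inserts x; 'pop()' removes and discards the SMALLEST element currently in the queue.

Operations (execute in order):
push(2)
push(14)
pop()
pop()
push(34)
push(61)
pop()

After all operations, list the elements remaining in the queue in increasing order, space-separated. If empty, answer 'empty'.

Answer: 61

Derivation:
push(2): heap contents = [2]
push(14): heap contents = [2, 14]
pop() → 2: heap contents = [14]
pop() → 14: heap contents = []
push(34): heap contents = [34]
push(61): heap contents = [34, 61]
pop() → 34: heap contents = [61]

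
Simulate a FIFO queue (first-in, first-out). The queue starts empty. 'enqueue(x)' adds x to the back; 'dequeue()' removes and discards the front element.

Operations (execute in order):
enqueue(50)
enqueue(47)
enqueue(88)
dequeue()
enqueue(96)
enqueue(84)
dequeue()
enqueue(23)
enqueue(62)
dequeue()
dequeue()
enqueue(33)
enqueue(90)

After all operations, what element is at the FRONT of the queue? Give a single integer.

enqueue(50): queue = [50]
enqueue(47): queue = [50, 47]
enqueue(88): queue = [50, 47, 88]
dequeue(): queue = [47, 88]
enqueue(96): queue = [47, 88, 96]
enqueue(84): queue = [47, 88, 96, 84]
dequeue(): queue = [88, 96, 84]
enqueue(23): queue = [88, 96, 84, 23]
enqueue(62): queue = [88, 96, 84, 23, 62]
dequeue(): queue = [96, 84, 23, 62]
dequeue(): queue = [84, 23, 62]
enqueue(33): queue = [84, 23, 62, 33]
enqueue(90): queue = [84, 23, 62, 33, 90]

Answer: 84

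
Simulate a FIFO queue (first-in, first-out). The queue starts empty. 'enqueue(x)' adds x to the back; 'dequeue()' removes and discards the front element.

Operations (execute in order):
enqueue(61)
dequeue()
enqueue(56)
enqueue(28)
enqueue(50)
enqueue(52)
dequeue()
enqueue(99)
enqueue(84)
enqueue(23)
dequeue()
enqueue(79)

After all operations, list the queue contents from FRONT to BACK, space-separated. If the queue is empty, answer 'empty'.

Answer: 50 52 99 84 23 79

Derivation:
enqueue(61): [61]
dequeue(): []
enqueue(56): [56]
enqueue(28): [56, 28]
enqueue(50): [56, 28, 50]
enqueue(52): [56, 28, 50, 52]
dequeue(): [28, 50, 52]
enqueue(99): [28, 50, 52, 99]
enqueue(84): [28, 50, 52, 99, 84]
enqueue(23): [28, 50, 52, 99, 84, 23]
dequeue(): [50, 52, 99, 84, 23]
enqueue(79): [50, 52, 99, 84, 23, 79]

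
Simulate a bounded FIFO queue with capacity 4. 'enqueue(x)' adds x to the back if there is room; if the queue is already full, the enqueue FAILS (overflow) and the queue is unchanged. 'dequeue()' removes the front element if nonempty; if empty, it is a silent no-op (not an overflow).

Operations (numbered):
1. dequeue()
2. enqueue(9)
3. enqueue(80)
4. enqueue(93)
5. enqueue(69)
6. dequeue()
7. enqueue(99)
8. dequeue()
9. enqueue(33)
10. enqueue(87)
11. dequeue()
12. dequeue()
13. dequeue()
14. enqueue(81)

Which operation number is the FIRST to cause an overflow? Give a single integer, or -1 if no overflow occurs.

1. dequeue(): empty, no-op, size=0
2. enqueue(9): size=1
3. enqueue(80): size=2
4. enqueue(93): size=3
5. enqueue(69): size=4
6. dequeue(): size=3
7. enqueue(99): size=4
8. dequeue(): size=3
9. enqueue(33): size=4
10. enqueue(87): size=4=cap → OVERFLOW (fail)
11. dequeue(): size=3
12. dequeue(): size=2
13. dequeue(): size=1
14. enqueue(81): size=2

Answer: 10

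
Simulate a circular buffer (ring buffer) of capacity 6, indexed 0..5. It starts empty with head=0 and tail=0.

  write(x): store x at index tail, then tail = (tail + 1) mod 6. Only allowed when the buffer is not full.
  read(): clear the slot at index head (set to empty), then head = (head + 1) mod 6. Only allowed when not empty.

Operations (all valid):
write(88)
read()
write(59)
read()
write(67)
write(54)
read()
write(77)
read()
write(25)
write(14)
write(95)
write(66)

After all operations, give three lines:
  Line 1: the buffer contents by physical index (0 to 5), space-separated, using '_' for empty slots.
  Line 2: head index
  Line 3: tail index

write(88): buf=[88 _ _ _ _ _], head=0, tail=1, size=1
read(): buf=[_ _ _ _ _ _], head=1, tail=1, size=0
write(59): buf=[_ 59 _ _ _ _], head=1, tail=2, size=1
read(): buf=[_ _ _ _ _ _], head=2, tail=2, size=0
write(67): buf=[_ _ 67 _ _ _], head=2, tail=3, size=1
write(54): buf=[_ _ 67 54 _ _], head=2, tail=4, size=2
read(): buf=[_ _ _ 54 _ _], head=3, tail=4, size=1
write(77): buf=[_ _ _ 54 77 _], head=3, tail=5, size=2
read(): buf=[_ _ _ _ 77 _], head=4, tail=5, size=1
write(25): buf=[_ _ _ _ 77 25], head=4, tail=0, size=2
write(14): buf=[14 _ _ _ 77 25], head=4, tail=1, size=3
write(95): buf=[14 95 _ _ 77 25], head=4, tail=2, size=4
write(66): buf=[14 95 66 _ 77 25], head=4, tail=3, size=5

Answer: 14 95 66 _ 77 25
4
3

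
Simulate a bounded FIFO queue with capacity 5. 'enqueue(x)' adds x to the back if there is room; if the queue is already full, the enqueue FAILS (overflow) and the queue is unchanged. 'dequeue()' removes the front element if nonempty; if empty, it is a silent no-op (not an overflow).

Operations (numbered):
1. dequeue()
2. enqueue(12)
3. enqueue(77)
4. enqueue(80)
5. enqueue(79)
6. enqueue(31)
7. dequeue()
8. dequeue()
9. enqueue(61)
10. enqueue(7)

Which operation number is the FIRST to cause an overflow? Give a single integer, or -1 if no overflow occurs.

1. dequeue(): empty, no-op, size=0
2. enqueue(12): size=1
3. enqueue(77): size=2
4. enqueue(80): size=3
5. enqueue(79): size=4
6. enqueue(31): size=5
7. dequeue(): size=4
8. dequeue(): size=3
9. enqueue(61): size=4
10. enqueue(7): size=5

Answer: -1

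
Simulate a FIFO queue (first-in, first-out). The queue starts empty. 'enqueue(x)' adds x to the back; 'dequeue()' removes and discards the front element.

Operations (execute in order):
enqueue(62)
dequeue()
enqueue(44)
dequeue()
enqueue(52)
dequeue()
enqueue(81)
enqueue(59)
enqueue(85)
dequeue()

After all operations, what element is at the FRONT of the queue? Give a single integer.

Answer: 59

Derivation:
enqueue(62): queue = [62]
dequeue(): queue = []
enqueue(44): queue = [44]
dequeue(): queue = []
enqueue(52): queue = [52]
dequeue(): queue = []
enqueue(81): queue = [81]
enqueue(59): queue = [81, 59]
enqueue(85): queue = [81, 59, 85]
dequeue(): queue = [59, 85]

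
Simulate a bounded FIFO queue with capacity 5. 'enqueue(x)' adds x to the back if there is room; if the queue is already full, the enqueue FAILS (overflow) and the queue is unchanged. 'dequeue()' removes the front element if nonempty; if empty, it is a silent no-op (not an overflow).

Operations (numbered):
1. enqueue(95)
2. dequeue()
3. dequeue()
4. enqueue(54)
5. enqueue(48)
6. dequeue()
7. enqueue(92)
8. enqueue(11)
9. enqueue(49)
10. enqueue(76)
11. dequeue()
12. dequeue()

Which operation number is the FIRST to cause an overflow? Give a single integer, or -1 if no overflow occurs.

1. enqueue(95): size=1
2. dequeue(): size=0
3. dequeue(): empty, no-op, size=0
4. enqueue(54): size=1
5. enqueue(48): size=2
6. dequeue(): size=1
7. enqueue(92): size=2
8. enqueue(11): size=3
9. enqueue(49): size=4
10. enqueue(76): size=5
11. dequeue(): size=4
12. dequeue(): size=3

Answer: -1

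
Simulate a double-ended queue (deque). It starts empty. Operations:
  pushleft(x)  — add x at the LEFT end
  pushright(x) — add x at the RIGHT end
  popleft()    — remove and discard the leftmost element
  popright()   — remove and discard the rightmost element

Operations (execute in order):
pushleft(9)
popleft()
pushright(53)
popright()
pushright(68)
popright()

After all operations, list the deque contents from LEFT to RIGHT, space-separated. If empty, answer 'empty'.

pushleft(9): [9]
popleft(): []
pushright(53): [53]
popright(): []
pushright(68): [68]
popright(): []

Answer: empty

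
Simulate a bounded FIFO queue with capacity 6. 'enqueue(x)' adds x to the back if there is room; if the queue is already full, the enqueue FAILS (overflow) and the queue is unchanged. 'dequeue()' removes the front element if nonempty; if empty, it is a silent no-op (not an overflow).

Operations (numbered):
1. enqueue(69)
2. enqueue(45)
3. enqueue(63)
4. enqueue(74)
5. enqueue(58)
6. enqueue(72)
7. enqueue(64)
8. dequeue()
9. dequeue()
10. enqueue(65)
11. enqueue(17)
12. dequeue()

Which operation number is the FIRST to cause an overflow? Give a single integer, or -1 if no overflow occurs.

1. enqueue(69): size=1
2. enqueue(45): size=2
3. enqueue(63): size=3
4. enqueue(74): size=4
5. enqueue(58): size=5
6. enqueue(72): size=6
7. enqueue(64): size=6=cap → OVERFLOW (fail)
8. dequeue(): size=5
9. dequeue(): size=4
10. enqueue(65): size=5
11. enqueue(17): size=6
12. dequeue(): size=5

Answer: 7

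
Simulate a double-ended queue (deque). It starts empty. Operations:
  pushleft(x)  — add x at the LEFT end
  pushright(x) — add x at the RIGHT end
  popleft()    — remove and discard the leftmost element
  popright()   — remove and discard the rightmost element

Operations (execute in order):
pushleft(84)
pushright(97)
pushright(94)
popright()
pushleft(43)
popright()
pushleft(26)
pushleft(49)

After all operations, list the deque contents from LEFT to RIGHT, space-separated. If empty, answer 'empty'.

pushleft(84): [84]
pushright(97): [84, 97]
pushright(94): [84, 97, 94]
popright(): [84, 97]
pushleft(43): [43, 84, 97]
popright(): [43, 84]
pushleft(26): [26, 43, 84]
pushleft(49): [49, 26, 43, 84]

Answer: 49 26 43 84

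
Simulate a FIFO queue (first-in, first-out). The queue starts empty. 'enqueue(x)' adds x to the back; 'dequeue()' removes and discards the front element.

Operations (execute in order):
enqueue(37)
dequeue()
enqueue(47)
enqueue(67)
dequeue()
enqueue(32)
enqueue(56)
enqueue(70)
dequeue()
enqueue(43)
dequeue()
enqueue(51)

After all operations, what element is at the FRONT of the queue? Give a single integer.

enqueue(37): queue = [37]
dequeue(): queue = []
enqueue(47): queue = [47]
enqueue(67): queue = [47, 67]
dequeue(): queue = [67]
enqueue(32): queue = [67, 32]
enqueue(56): queue = [67, 32, 56]
enqueue(70): queue = [67, 32, 56, 70]
dequeue(): queue = [32, 56, 70]
enqueue(43): queue = [32, 56, 70, 43]
dequeue(): queue = [56, 70, 43]
enqueue(51): queue = [56, 70, 43, 51]

Answer: 56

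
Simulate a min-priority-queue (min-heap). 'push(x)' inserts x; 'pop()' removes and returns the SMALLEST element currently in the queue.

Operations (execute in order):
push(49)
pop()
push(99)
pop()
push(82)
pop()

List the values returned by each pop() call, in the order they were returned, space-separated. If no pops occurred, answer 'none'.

push(49): heap contents = [49]
pop() → 49: heap contents = []
push(99): heap contents = [99]
pop() → 99: heap contents = []
push(82): heap contents = [82]
pop() → 82: heap contents = []

Answer: 49 99 82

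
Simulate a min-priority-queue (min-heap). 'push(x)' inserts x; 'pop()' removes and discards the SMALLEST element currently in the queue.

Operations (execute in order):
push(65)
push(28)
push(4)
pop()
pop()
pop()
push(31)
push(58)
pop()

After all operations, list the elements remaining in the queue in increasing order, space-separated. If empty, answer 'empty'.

Answer: 58

Derivation:
push(65): heap contents = [65]
push(28): heap contents = [28, 65]
push(4): heap contents = [4, 28, 65]
pop() → 4: heap contents = [28, 65]
pop() → 28: heap contents = [65]
pop() → 65: heap contents = []
push(31): heap contents = [31]
push(58): heap contents = [31, 58]
pop() → 31: heap contents = [58]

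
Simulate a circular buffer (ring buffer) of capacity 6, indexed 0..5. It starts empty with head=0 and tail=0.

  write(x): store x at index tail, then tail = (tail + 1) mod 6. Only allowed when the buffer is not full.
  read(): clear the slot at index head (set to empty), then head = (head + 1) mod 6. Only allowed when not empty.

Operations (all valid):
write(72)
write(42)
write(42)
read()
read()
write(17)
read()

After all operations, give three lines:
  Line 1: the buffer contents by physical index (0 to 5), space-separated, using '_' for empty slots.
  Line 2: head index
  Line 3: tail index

write(72): buf=[72 _ _ _ _ _], head=0, tail=1, size=1
write(42): buf=[72 42 _ _ _ _], head=0, tail=2, size=2
write(42): buf=[72 42 42 _ _ _], head=0, tail=3, size=3
read(): buf=[_ 42 42 _ _ _], head=1, tail=3, size=2
read(): buf=[_ _ 42 _ _ _], head=2, tail=3, size=1
write(17): buf=[_ _ 42 17 _ _], head=2, tail=4, size=2
read(): buf=[_ _ _ 17 _ _], head=3, tail=4, size=1

Answer: _ _ _ 17 _ _
3
4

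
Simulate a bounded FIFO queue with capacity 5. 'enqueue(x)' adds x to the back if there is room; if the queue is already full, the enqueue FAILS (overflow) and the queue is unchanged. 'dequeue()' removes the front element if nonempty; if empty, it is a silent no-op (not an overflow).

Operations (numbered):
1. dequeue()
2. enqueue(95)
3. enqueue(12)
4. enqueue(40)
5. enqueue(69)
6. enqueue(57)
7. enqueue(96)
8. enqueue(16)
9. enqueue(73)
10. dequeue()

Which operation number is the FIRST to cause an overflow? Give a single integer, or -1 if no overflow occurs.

1. dequeue(): empty, no-op, size=0
2. enqueue(95): size=1
3. enqueue(12): size=2
4. enqueue(40): size=3
5. enqueue(69): size=4
6. enqueue(57): size=5
7. enqueue(96): size=5=cap → OVERFLOW (fail)
8. enqueue(16): size=5=cap → OVERFLOW (fail)
9. enqueue(73): size=5=cap → OVERFLOW (fail)
10. dequeue(): size=4

Answer: 7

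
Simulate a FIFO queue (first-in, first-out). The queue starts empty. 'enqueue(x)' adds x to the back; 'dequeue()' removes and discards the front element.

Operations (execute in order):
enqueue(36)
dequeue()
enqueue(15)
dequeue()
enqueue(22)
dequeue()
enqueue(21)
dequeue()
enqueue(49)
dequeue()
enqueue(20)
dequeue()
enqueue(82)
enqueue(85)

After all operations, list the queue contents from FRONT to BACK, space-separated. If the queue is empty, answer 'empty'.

enqueue(36): [36]
dequeue(): []
enqueue(15): [15]
dequeue(): []
enqueue(22): [22]
dequeue(): []
enqueue(21): [21]
dequeue(): []
enqueue(49): [49]
dequeue(): []
enqueue(20): [20]
dequeue(): []
enqueue(82): [82]
enqueue(85): [82, 85]

Answer: 82 85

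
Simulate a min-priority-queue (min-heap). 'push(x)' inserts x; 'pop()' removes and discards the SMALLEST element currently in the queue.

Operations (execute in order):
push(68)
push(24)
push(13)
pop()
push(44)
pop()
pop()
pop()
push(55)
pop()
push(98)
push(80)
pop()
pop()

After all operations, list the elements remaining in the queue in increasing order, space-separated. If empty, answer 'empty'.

Answer: empty

Derivation:
push(68): heap contents = [68]
push(24): heap contents = [24, 68]
push(13): heap contents = [13, 24, 68]
pop() → 13: heap contents = [24, 68]
push(44): heap contents = [24, 44, 68]
pop() → 24: heap contents = [44, 68]
pop() → 44: heap contents = [68]
pop() → 68: heap contents = []
push(55): heap contents = [55]
pop() → 55: heap contents = []
push(98): heap contents = [98]
push(80): heap contents = [80, 98]
pop() → 80: heap contents = [98]
pop() → 98: heap contents = []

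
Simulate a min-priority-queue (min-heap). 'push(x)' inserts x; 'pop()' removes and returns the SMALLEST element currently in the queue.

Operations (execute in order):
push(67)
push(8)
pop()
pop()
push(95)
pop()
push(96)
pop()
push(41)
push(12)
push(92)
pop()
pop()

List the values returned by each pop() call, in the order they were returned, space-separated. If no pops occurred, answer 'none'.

push(67): heap contents = [67]
push(8): heap contents = [8, 67]
pop() → 8: heap contents = [67]
pop() → 67: heap contents = []
push(95): heap contents = [95]
pop() → 95: heap contents = []
push(96): heap contents = [96]
pop() → 96: heap contents = []
push(41): heap contents = [41]
push(12): heap contents = [12, 41]
push(92): heap contents = [12, 41, 92]
pop() → 12: heap contents = [41, 92]
pop() → 41: heap contents = [92]

Answer: 8 67 95 96 12 41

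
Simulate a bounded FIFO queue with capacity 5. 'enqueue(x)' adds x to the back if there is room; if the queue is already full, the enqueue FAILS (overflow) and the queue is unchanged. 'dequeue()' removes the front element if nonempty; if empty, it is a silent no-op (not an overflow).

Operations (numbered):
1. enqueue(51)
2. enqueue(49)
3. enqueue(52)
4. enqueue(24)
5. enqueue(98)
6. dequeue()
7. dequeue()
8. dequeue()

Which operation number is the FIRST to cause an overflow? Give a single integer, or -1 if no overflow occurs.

Answer: -1

Derivation:
1. enqueue(51): size=1
2. enqueue(49): size=2
3. enqueue(52): size=3
4. enqueue(24): size=4
5. enqueue(98): size=5
6. dequeue(): size=4
7. dequeue(): size=3
8. dequeue(): size=2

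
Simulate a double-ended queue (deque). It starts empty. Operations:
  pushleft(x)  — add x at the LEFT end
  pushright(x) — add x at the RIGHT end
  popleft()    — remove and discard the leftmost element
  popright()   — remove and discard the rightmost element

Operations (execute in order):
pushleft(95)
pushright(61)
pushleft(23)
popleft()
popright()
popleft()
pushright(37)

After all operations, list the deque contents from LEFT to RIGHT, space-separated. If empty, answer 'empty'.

pushleft(95): [95]
pushright(61): [95, 61]
pushleft(23): [23, 95, 61]
popleft(): [95, 61]
popright(): [95]
popleft(): []
pushright(37): [37]

Answer: 37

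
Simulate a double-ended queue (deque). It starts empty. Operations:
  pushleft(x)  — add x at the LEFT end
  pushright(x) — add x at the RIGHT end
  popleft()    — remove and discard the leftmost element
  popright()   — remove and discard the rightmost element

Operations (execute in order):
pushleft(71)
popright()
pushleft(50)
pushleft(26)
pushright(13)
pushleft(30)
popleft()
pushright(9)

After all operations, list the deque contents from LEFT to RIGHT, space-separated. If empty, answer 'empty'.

Answer: 26 50 13 9

Derivation:
pushleft(71): [71]
popright(): []
pushleft(50): [50]
pushleft(26): [26, 50]
pushright(13): [26, 50, 13]
pushleft(30): [30, 26, 50, 13]
popleft(): [26, 50, 13]
pushright(9): [26, 50, 13, 9]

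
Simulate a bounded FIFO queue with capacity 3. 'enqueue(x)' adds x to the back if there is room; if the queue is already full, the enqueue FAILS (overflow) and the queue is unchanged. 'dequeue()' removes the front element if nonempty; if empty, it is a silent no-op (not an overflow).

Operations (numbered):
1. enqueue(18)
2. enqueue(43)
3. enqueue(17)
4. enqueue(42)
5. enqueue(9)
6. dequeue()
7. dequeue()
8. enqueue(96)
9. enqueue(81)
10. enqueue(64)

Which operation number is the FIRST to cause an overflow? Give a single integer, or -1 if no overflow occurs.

Answer: 4

Derivation:
1. enqueue(18): size=1
2. enqueue(43): size=2
3. enqueue(17): size=3
4. enqueue(42): size=3=cap → OVERFLOW (fail)
5. enqueue(9): size=3=cap → OVERFLOW (fail)
6. dequeue(): size=2
7. dequeue(): size=1
8. enqueue(96): size=2
9. enqueue(81): size=3
10. enqueue(64): size=3=cap → OVERFLOW (fail)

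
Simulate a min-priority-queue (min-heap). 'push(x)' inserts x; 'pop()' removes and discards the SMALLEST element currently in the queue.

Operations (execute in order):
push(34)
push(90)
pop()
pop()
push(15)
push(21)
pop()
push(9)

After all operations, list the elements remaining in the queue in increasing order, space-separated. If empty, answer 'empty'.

push(34): heap contents = [34]
push(90): heap contents = [34, 90]
pop() → 34: heap contents = [90]
pop() → 90: heap contents = []
push(15): heap contents = [15]
push(21): heap contents = [15, 21]
pop() → 15: heap contents = [21]
push(9): heap contents = [9, 21]

Answer: 9 21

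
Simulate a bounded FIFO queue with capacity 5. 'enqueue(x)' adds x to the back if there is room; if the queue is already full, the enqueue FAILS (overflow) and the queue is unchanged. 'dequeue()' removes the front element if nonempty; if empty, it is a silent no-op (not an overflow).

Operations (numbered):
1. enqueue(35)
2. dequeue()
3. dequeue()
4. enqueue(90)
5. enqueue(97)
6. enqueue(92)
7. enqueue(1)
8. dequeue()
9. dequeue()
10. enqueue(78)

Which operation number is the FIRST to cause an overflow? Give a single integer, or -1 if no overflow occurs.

1. enqueue(35): size=1
2. dequeue(): size=0
3. dequeue(): empty, no-op, size=0
4. enqueue(90): size=1
5. enqueue(97): size=2
6. enqueue(92): size=3
7. enqueue(1): size=4
8. dequeue(): size=3
9. dequeue(): size=2
10. enqueue(78): size=3

Answer: -1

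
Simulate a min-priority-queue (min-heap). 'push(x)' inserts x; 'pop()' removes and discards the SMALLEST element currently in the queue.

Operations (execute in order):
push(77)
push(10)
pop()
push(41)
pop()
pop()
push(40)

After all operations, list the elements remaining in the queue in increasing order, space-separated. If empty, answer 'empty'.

push(77): heap contents = [77]
push(10): heap contents = [10, 77]
pop() → 10: heap contents = [77]
push(41): heap contents = [41, 77]
pop() → 41: heap contents = [77]
pop() → 77: heap contents = []
push(40): heap contents = [40]

Answer: 40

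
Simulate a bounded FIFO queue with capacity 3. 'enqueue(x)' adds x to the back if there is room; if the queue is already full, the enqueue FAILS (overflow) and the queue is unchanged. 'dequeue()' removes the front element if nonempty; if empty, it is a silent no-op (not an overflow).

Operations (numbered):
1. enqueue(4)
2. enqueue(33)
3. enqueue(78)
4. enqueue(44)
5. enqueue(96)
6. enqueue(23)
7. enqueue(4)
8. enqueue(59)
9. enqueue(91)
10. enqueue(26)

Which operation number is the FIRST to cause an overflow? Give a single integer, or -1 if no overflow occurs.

1. enqueue(4): size=1
2. enqueue(33): size=2
3. enqueue(78): size=3
4. enqueue(44): size=3=cap → OVERFLOW (fail)
5. enqueue(96): size=3=cap → OVERFLOW (fail)
6. enqueue(23): size=3=cap → OVERFLOW (fail)
7. enqueue(4): size=3=cap → OVERFLOW (fail)
8. enqueue(59): size=3=cap → OVERFLOW (fail)
9. enqueue(91): size=3=cap → OVERFLOW (fail)
10. enqueue(26): size=3=cap → OVERFLOW (fail)

Answer: 4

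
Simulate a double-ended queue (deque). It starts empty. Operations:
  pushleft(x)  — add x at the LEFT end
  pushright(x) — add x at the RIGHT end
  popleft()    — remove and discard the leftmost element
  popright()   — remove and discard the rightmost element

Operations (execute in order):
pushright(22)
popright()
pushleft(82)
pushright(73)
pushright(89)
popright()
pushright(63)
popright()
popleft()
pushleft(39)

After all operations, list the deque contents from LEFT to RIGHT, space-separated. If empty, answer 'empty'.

pushright(22): [22]
popright(): []
pushleft(82): [82]
pushright(73): [82, 73]
pushright(89): [82, 73, 89]
popright(): [82, 73]
pushright(63): [82, 73, 63]
popright(): [82, 73]
popleft(): [73]
pushleft(39): [39, 73]

Answer: 39 73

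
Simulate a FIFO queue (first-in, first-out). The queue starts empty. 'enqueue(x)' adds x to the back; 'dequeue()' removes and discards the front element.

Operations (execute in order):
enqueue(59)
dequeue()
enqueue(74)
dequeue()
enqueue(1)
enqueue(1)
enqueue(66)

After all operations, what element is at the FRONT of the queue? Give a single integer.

Answer: 1

Derivation:
enqueue(59): queue = [59]
dequeue(): queue = []
enqueue(74): queue = [74]
dequeue(): queue = []
enqueue(1): queue = [1]
enqueue(1): queue = [1, 1]
enqueue(66): queue = [1, 1, 66]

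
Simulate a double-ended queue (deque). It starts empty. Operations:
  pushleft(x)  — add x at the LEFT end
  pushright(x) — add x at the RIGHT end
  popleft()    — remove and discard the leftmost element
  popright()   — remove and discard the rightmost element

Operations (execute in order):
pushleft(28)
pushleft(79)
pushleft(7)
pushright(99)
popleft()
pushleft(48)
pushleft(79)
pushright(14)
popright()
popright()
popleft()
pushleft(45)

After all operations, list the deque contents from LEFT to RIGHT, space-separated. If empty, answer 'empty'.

Answer: 45 48 79 28

Derivation:
pushleft(28): [28]
pushleft(79): [79, 28]
pushleft(7): [7, 79, 28]
pushright(99): [7, 79, 28, 99]
popleft(): [79, 28, 99]
pushleft(48): [48, 79, 28, 99]
pushleft(79): [79, 48, 79, 28, 99]
pushright(14): [79, 48, 79, 28, 99, 14]
popright(): [79, 48, 79, 28, 99]
popright(): [79, 48, 79, 28]
popleft(): [48, 79, 28]
pushleft(45): [45, 48, 79, 28]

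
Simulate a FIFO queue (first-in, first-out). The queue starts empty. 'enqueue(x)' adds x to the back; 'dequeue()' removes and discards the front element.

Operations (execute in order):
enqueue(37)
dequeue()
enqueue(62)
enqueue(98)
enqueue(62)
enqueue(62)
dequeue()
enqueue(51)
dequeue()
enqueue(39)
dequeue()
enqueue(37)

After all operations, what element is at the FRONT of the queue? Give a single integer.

Answer: 62

Derivation:
enqueue(37): queue = [37]
dequeue(): queue = []
enqueue(62): queue = [62]
enqueue(98): queue = [62, 98]
enqueue(62): queue = [62, 98, 62]
enqueue(62): queue = [62, 98, 62, 62]
dequeue(): queue = [98, 62, 62]
enqueue(51): queue = [98, 62, 62, 51]
dequeue(): queue = [62, 62, 51]
enqueue(39): queue = [62, 62, 51, 39]
dequeue(): queue = [62, 51, 39]
enqueue(37): queue = [62, 51, 39, 37]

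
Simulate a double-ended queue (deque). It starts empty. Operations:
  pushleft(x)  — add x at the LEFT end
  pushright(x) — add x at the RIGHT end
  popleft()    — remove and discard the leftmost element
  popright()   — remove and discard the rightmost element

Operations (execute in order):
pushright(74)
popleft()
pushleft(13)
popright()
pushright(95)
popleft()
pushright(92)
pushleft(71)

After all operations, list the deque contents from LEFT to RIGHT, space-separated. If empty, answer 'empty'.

Answer: 71 92

Derivation:
pushright(74): [74]
popleft(): []
pushleft(13): [13]
popright(): []
pushright(95): [95]
popleft(): []
pushright(92): [92]
pushleft(71): [71, 92]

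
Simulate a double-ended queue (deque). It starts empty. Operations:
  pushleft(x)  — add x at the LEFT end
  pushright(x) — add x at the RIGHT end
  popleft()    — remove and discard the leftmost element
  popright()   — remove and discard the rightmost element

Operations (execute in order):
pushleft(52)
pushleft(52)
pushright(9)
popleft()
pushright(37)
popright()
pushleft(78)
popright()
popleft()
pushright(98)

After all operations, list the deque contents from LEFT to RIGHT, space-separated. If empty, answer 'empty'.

pushleft(52): [52]
pushleft(52): [52, 52]
pushright(9): [52, 52, 9]
popleft(): [52, 9]
pushright(37): [52, 9, 37]
popright(): [52, 9]
pushleft(78): [78, 52, 9]
popright(): [78, 52]
popleft(): [52]
pushright(98): [52, 98]

Answer: 52 98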